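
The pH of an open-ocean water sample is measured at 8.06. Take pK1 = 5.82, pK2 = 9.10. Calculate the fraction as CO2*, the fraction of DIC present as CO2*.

α₀ = 1 / (1 + K1/[H⁺] + K1K2/[H⁺]²) = 1 / (1 + 10^+2.24 + 10^+1.20)
   = 1 / (1 + 173.78 + 15.849) = 1/190.63 = 0.005246

α₀ = 0.00525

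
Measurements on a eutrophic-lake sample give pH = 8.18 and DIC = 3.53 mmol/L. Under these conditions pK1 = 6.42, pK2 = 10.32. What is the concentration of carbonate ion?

α₂ = 1 / (1 + [H⁺]/K2 + [H⁺]²/(K1K2)) = 1 / (1 + 10^+2.14 + 10^+0.38)
   = 1 / (1 + 138.04 + 2.3988) = 1/141.44 = 0.007070
[CO3²⁻] = α₂ × DIC = 0.007070 × 3.53 = 0.0250 mmol/L

[CO3²⁻] = 0.0250 mmol/L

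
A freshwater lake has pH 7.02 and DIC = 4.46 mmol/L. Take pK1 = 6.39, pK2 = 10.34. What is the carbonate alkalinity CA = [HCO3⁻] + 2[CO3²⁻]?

CA = 3.62 mmol/L

CA = [HCO3⁻] + 2[CO3²⁻] = (α₁ + 2α₂)·DIC
At pH 7.02: [H⁺]/K1 = 10^-0.63 = 0.23442, K2/[H⁺] = 10^-3.32 = 0.00047863
α₁ = 1/(1 + 0.23442 + 0.00047863) = 1/1.2349 = 0.8098; α₂ = α₁·K2/[H⁺] = 0.0003876
α₁ + 2α₂ = 0.8106
CA = 0.8106 × 4.46 = 3.62 mmol/L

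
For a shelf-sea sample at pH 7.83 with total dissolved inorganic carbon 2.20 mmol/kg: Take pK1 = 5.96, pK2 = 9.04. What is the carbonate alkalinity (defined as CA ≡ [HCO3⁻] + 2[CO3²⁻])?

CA = [HCO3⁻] + 2[CO3²⁻] = (α₁ + 2α₂)·DIC
At pH 7.83: [H⁺]/K1 = 10^-1.87 = 0.013490, K2/[H⁺] = 10^-1.21 = 0.061660
α₁ = 1/(1 + 0.013490 + 0.061660) = 1/1.0751 = 0.9301; α₂ = α₁·K2/[H⁺] = 0.05735
α₁ + 2α₂ = 1.0448
CA = 1.0448 × 2.20 = 2.30 mmol/kg

CA = 2.30 mmol/kg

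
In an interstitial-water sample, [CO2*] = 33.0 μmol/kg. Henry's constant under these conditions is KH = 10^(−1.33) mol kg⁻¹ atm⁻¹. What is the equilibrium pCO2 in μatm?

KH = 10^(−1.33) = 4.677×10^-2 mol kg⁻¹ atm⁻¹
pCO2 = [CO2*]/KH = 33.0×10^-6 / 4.677×10^-2 = 7.06×10^-4 atm = 706 μatm

pCO2 = 706 μatm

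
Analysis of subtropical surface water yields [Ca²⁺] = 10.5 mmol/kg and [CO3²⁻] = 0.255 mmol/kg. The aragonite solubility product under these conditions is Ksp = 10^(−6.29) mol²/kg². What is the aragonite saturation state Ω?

Ksp = 10^(−6.29) = 5.129×10^-7
Ω = [Ca²⁺][CO3²⁻]/Ksp = (10.5×10^-3)(0.255×10^-3) / 5.129×10^-7 = 5.22

Ω = 5.22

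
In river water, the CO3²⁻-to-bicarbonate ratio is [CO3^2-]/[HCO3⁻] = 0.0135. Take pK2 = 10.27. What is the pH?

pH = 8.40

From K2 = [H⁺][CO3^2-]/[HCO3⁻]:  pH = pK2 + log₁₀([CO3^2-]/[HCO3⁻])
log₁₀(0.0135) = -1.870
pH = 10.27 + (-1.870) = 8.40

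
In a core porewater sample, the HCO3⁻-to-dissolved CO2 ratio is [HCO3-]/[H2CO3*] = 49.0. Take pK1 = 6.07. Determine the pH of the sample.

pH = 7.76

From K1 = [H⁺][HCO3-]/[H2CO3*]:  pH = pK1 + log₁₀([HCO3-]/[H2CO3*])
log₁₀(49.0) = +1.690
pH = 6.07 + (+1.690) = 7.76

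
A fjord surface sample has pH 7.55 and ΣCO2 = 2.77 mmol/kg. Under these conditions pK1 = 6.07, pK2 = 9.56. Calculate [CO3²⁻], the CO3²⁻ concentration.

α₂ = 1 / (1 + [H⁺]/K2 + [H⁺]²/(K1K2)) = 1 / (1 + 10^+2.01 + 10^+0.53)
   = 1 / (1 + 102.33 + 3.3884) = 1/106.72 = 0.009371
[CO3²⁻] = α₂ × DIC = 0.009371 × 2.77 = 0.0260 mmol/kg

[CO3²⁻] = 0.0260 mmol/kg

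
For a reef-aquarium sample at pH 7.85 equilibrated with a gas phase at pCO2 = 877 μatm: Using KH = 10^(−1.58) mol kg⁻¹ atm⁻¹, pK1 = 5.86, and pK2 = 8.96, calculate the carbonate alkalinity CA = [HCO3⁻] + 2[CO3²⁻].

[CO2*] = KH · pCO2 = 10^(−1.58) × 877×10^-6 = 2.307×10^-5 mol/kg
α₀ = 1/(1 + K1/[H⁺] + K1K2/[H⁺]²) = 1/(1 + 10^+1.99 + 10^+0.88) = 0.009406
DIC = [CO2*]/α₀ = 2.307×10^-5 / 0.009406 = 2.452 mmol/kg
CA = (α₁ + 2α₂)·DIC = (0.9192 + 2×0.07136) × 2.452 = 2.60 mmol/kg

CA = 2.60 mmol/kg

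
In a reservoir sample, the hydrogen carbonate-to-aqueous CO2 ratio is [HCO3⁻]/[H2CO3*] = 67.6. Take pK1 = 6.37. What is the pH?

From K1 = [H⁺][HCO3⁻]/[H2CO3*]:  pH = pK1 + log₁₀([HCO3⁻]/[H2CO3*])
log₁₀(67.6) = +1.830
pH = 6.37 + (+1.830) = 8.20

pH = 8.20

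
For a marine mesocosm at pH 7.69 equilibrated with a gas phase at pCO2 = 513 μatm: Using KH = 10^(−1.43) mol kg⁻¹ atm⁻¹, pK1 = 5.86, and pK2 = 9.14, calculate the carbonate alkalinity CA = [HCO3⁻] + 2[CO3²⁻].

CA = 1.38 mmol/kg

[CO2*] = KH · pCO2 = 10^(−1.43) × 513×10^-6 = 1.906×10^-5 mol/kg
α₀ = 1/(1 + K1/[H⁺] + K1K2/[H⁺]²) = 1/(1 + 10^+1.83 + 10^+0.38) = 0.01408
DIC = [CO2*]/α₀ = 1.906×10^-5 / 0.01408 = 1.353 mmol/kg
CA = (α₁ + 2α₂)·DIC = (0.9521 + 2×0.03378) × 1.353 = 1.38 mmol/kg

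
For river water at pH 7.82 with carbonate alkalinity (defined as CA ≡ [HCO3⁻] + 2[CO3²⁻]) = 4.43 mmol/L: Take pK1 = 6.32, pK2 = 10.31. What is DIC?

DIC = 4.55 mmol/L

CA = [HCO3⁻] + 2[CO3²⁻] = (α₁ + 2α₂)·DIC
At pH 7.82: [H⁺]/K1 = 10^-1.50 = 0.031623, K2/[H⁺] = 10^-2.49 = 0.0032359
α₁ = 1/(1 + 0.031623 + 0.0032359) = 1/1.0349 = 0.9663; α₂ = α₁·K2/[H⁺] = 0.003127
α₁ + 2α₂ = 0.9726
DIC = CA / (α₁ + 2α₂) = 4.43 / 0.9726 = 4.55 mmol/L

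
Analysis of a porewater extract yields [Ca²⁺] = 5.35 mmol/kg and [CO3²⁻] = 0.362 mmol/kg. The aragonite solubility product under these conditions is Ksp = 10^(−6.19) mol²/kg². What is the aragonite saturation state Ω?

Ksp = 10^(−6.19) = 6.457×10^-7
Ω = [Ca²⁺][CO3²⁻]/Ksp = (5.35×10^-3)(0.362×10^-3) / 6.457×10^-7 = 3.00

Ω = 3.00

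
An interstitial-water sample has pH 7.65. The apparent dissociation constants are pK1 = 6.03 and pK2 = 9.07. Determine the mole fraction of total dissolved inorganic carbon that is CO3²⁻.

α₂ = 1 / (1 + [H⁺]/K2 + [H⁺]²/(K1K2)) = 1 / (1 + 10^+1.42 + 10^-0.20)
   = 1 / (1 + 26.303 + 0.63096) = 1/27.934 = 0.03580

α₂ = 0.0358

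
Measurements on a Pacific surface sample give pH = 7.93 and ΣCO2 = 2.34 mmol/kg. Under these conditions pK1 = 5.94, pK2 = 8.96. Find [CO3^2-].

[CO3²⁻] = 0.198 mmol/kg

α₂ = 1 / (1 + [H⁺]/K2 + [H⁺]²/(K1K2)) = 1 / (1 + 10^+1.03 + 10^-0.96)
   = 1 / (1 + 10.715 + 0.10965) = 1/11.825 = 0.08457
[CO3²⁻] = α₂ × DIC = 0.08457 × 2.34 = 0.198 mmol/kg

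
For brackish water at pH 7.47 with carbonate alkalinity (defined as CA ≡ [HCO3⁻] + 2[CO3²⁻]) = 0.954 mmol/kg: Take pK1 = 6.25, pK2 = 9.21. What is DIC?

CA = [HCO3⁻] + 2[CO3²⁻] = (α₁ + 2α₂)·DIC
At pH 7.47: [H⁺]/K1 = 10^-1.22 = 0.060256, K2/[H⁺] = 10^-1.74 = 0.018197
α₁ = 1/(1 + 0.060256 + 0.018197) = 1/1.0785 = 0.9273; α₂ = α₁·K2/[H⁺] = 0.01687
α₁ + 2α₂ = 0.9610
DIC = CA / (α₁ + 2α₂) = 0.954 / 0.9610 = 0.993 mmol/kg

DIC = 0.993 mmol/kg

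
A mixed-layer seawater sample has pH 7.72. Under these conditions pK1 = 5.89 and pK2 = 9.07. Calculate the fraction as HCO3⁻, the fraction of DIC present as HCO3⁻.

α₁ = 0.944

α₁ = 1 / (1 + [H⁺]/K1 + K2/[H⁺]) = 1 / (1 + 10^-1.83 + 10^-1.35)
   = 1 / (1 + 0.014791 + 0.044668) = 1/1.0595 = 0.9439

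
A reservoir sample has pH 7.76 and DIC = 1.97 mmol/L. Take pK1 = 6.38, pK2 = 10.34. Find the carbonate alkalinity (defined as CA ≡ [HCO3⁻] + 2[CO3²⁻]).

CA = [HCO3⁻] + 2[CO3²⁻] = (α₁ + 2α₂)·DIC
At pH 7.76: [H⁺]/K1 = 10^-1.38 = 0.041687, K2/[H⁺] = 10^-2.58 = 0.0026303
α₁ = 1/(1 + 0.041687 + 0.0026303) = 1/1.0443 = 0.9576; α₂ = α₁·K2/[H⁺] = 0.002519
α₁ + 2α₂ = 0.9626
CA = 0.9626 × 1.97 = 1.90 mmol/L

CA = 1.90 mmol/L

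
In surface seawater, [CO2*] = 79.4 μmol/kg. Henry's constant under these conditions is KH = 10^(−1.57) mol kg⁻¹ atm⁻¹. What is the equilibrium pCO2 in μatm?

KH = 10^(−1.57) = 2.692×10^-2 mol kg⁻¹ atm⁻¹
pCO2 = [CO2*]/KH = 79.4×10^-6 / 2.692×10^-2 = 2.95×10^-3 atm = 2950 μatm

pCO2 = 2950 μatm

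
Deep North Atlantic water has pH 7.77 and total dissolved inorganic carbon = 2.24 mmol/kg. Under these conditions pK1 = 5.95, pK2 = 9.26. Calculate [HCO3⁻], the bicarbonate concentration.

α₁ = 1 / (1 + [H⁺]/K1 + K2/[H⁺]) = 1 / (1 + 10^-1.82 + 10^-1.49)
   = 1 / (1 + 0.015136 + 0.032359) = 1/1.0475 = 0.9547
[HCO3⁻] = α₁ × DIC = 0.9547 × 2.24 = 2.14 mmol/kg

[HCO3⁻] = 2.14 mmol/kg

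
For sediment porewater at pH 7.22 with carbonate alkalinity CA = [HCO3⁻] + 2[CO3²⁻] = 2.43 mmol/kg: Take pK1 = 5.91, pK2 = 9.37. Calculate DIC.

CA = [HCO3⁻] + 2[CO3²⁻] = (α₁ + 2α₂)·DIC
At pH 7.22: [H⁺]/K1 = 10^-1.31 = 0.048978, K2/[H⁺] = 10^-2.15 = 0.0070795
α₁ = 1/(1 + 0.048978 + 0.0070795) = 1/1.0561 = 0.9469; α₂ = α₁·K2/[H⁺] = 0.006704
α₁ + 2α₂ = 0.9603
DIC = CA / (α₁ + 2α₂) = 2.43 / 0.9603 = 2.53 mmol/kg

DIC = 2.53 mmol/kg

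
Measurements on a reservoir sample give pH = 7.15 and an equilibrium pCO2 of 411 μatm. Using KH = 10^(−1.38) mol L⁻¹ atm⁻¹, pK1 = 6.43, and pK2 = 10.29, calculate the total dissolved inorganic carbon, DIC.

DIC = 0.107 mmol/L

[CO2*] = KH · pCO2 = 10^(−1.38) × 411×10^-6 = 1.713×10^-5 mol/L
α₀ = 1/(1 + K1/[H⁺] + K1K2/[H⁺]²) = 1/(1 + 10^+0.72 + 10^-2.42) = 0.1600
DIC = [CO2*]/α₀ = 1.713×10^-5 / 0.1600 = 0.107 mmol/L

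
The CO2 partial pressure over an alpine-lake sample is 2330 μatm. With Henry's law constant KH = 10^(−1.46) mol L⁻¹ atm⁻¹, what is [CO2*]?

KH = 10^(−1.46) = 3.467×10^-2 mol L⁻¹ atm⁻¹
[CO2*] = KH · pCO2 = 3.467×10^-2 × 2330×10^-6 atm = 8.08×10^-5 mol/L

[CO2*] = 80.8 μmol/L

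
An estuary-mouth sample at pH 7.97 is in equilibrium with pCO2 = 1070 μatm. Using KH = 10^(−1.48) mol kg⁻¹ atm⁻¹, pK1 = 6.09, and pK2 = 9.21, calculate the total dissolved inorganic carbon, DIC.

[CO2*] = KH · pCO2 = 10^(−1.48) × 1070×10^-6 = 3.543×10^-5 mol/kg
α₀ = 1/(1 + K1/[H⁺] + K1K2/[H⁺]²) = 1/(1 + 10^+1.88 + 10^+0.64) = 0.01231
DIC = [CO2*]/α₀ = 3.543×10^-5 / 0.01231 = 2.88 mmol/kg

DIC = 2.88 mmol/kg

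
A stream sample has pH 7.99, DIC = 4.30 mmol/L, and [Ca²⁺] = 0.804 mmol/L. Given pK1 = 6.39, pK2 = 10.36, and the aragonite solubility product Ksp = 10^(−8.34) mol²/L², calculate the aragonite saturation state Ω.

Ω = 3.13

α₂ = 1 / (1 + [H⁺]/K2 + [H⁺]²/(K1K2)) = 1 / (1 + 10^+2.37 + 10^+0.77)
   = 1 / (1 + 234.42 + 5.8884) = 1/241.31 = 0.004144
[CO3²⁻] = α₂ × DIC = 0.004144 × 4.30 = 0.01782 mmol/L = 17.82 μmol/L
Ksp = 10^(−8.34) = 4.571×10^-9
Ω = [Ca²⁺][CO3²⁻]/Ksp = (0.804×10^-3)(1.782×10^-5) / 4.571×10^-9 = 3.13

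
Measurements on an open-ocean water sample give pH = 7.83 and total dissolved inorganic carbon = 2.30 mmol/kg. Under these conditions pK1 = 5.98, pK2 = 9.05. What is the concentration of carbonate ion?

[CO3²⁻] = 0.129 mmol/kg

α₂ = 1 / (1 + [H⁺]/K2 + [H⁺]²/(K1K2)) = 1 / (1 + 10^+1.22 + 10^-0.63)
   = 1 / (1 + 16.596 + 0.23442) = 1/17.830 = 0.05608
[CO3²⁻] = α₂ × DIC = 0.05608 × 2.30 = 0.129 mmol/kg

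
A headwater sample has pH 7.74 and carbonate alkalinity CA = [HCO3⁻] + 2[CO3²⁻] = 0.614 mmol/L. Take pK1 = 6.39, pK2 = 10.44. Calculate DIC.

CA = [HCO3⁻] + 2[CO3²⁻] = (α₁ + 2α₂)·DIC
At pH 7.74: [H⁺]/K1 = 10^-1.35 = 0.044668, K2/[H⁺] = 10^-2.70 = 0.0019953
α₁ = 1/(1 + 0.044668 + 0.0019953) = 1/1.0467 = 0.9554; α₂ = α₁·K2/[H⁺] = 0.001906
α₁ + 2α₂ = 0.9592
DIC = CA / (α₁ + 2α₂) = 0.614 / 0.9592 = 0.640 mmol/L

DIC = 0.640 mmol/L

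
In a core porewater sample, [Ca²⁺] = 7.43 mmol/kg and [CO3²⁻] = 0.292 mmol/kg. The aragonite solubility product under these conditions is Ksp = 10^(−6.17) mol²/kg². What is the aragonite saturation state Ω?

Ω = 3.21

Ksp = 10^(−6.17) = 6.761×10^-7
Ω = [Ca²⁺][CO3²⁻]/Ksp = (7.43×10^-3)(0.292×10^-3) / 6.761×10^-7 = 3.21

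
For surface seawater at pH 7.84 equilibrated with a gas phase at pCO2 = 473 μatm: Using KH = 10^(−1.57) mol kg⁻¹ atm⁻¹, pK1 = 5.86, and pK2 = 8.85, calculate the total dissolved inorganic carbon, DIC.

[CO2*] = KH · pCO2 = 10^(−1.57) × 473×10^-6 = 1.273×10^-5 mol/kg
α₀ = 1/(1 + K1/[H⁺] + K1K2/[H⁺]²) = 1/(1 + 10^+1.98 + 10^+0.97) = 0.009449
DIC = [CO2*]/α₀ = 1.273×10^-5 / 0.009449 = 1.35 mmol/kg

DIC = 1.35 mmol/kg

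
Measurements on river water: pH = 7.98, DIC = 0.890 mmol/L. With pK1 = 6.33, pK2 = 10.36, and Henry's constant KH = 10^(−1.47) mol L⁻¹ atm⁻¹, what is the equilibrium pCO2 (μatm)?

α₀ = 1 / (1 + K1/[H⁺] + K1K2/[H⁺]²) = 1 / (1 + 10^+1.65 + 10^-0.73)
   = 1 / (1 + 44.668 + 0.18621) = 1/45.855 = 0.02181
[CO2*] = α₀ × DIC = 0.02181 × 0.890 = 0.01941 mmol/L = 19.41 μmol/L
pCO2 = [CO2*]/KH = 1.941×10^-5 / 3.388×10^-2 = 573 μatm

pCO2 = 573 μatm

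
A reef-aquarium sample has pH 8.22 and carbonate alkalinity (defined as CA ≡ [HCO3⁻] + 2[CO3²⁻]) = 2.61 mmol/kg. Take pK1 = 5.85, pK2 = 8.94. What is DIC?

DIC = 2.26 mmol/kg

CA = [HCO3⁻] + 2[CO3²⁻] = (α₁ + 2α₂)·DIC
At pH 8.22: [H⁺]/K1 = 10^-2.37 = 0.0042658, K2/[H⁺] = 10^-0.72 = 0.19055
α₁ = 1/(1 + 0.0042658 + 0.19055) = 1/1.1948 = 0.8370; α₂ = α₁·K2/[H⁺] = 0.1595
α₁ + 2α₂ = 1.1559
DIC = CA / (α₁ + 2α₂) = 2.61 / 1.1559 = 2.26 mmol/kg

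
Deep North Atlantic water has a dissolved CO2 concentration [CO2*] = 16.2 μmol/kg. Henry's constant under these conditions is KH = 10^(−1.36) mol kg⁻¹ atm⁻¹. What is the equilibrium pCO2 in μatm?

pCO2 = 371 μatm

KH = 10^(−1.36) = 4.365×10^-2 mol kg⁻¹ atm⁻¹
pCO2 = [CO2*]/KH = 16.2×10^-6 / 4.365×10^-2 = 3.71×10^-4 atm = 371 μatm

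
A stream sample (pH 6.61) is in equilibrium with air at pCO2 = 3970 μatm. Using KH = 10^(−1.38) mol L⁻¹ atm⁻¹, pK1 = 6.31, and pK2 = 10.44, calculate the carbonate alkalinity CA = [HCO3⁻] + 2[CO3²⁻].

CA = 0.330 mmol/L

[CO2*] = KH · pCO2 = 10^(−1.38) × 3970×10^-6 = 1.655×10^-4 mol/L
α₀ = 1/(1 + K1/[H⁺] + K1K2/[H⁺]²) = 1/(1 + 10^+0.30 + 10^-3.53) = 0.3338
DIC = [CO2*]/α₀ = 1.655×10^-4 / 0.3338 = 0.4958 mmol/L
CA = (α₁ + 2α₂)·DIC = (0.6661 + 2×9.852×10^-5) × 0.4958 = 0.330 mmol/L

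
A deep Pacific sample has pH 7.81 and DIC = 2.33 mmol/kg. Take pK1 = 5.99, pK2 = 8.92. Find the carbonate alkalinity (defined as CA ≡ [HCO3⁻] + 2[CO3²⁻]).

CA = [HCO3⁻] + 2[CO3²⁻] = (α₁ + 2α₂)·DIC
At pH 7.81: [H⁺]/K1 = 10^-1.82 = 0.015136, K2/[H⁺] = 10^-1.11 = 0.077625
α₁ = 1/(1 + 0.015136 + 0.077625) = 1/1.0928 = 0.9151; α₂ = α₁·K2/[H⁺] = 0.07104
α₁ + 2α₂ = 1.0572
CA = 1.0572 × 2.33 = 2.46 mmol/kg

CA = 2.46 mmol/kg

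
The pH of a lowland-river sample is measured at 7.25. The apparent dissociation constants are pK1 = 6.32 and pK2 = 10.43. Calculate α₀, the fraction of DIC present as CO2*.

α₀ = 0.105

α₀ = 1 / (1 + K1/[H⁺] + K1K2/[H⁺]²) = 1 / (1 + 10^+0.93 + 10^-2.25)
   = 1 / (1 + 8.5114 + 0.0056234) = 1/9.5170 = 0.1051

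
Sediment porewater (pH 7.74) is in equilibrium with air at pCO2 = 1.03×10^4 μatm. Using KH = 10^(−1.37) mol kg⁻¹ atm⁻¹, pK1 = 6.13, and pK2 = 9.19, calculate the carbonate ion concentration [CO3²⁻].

[CO2*] = KH · pCO2 = 10^(−1.37) × 1.03×10^4×10^-6 = 4.394×10^-4 mol/kg
α₀ = 1/(1 + K1/[H⁺] + K1K2/[H⁺]²) = 1/(1 + 10^+1.61 + 10^+0.16) = 0.02316
DIC = [CO2*]/α₀ = 4.394×10^-4 / 0.02316 = 18.97 mmol/kg
[CO3²⁻] = α₂·DIC; α₂ = 0.03347, so [CO3²⁻] = 0.03347 × 18.97 = 0.635 mmol/kg

[CO3²⁻] = 0.635 mmol/kg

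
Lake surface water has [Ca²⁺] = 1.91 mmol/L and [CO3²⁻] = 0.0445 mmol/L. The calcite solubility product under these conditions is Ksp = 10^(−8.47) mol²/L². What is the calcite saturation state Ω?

Ksp = 10^(−8.47) = 3.388×10^-9
Ω = [Ca²⁺][CO3²⁻]/Ksp = (1.91×10^-3)(0.0445×10^-3) / 3.388×10^-9 = 25.1

Ω = 25.1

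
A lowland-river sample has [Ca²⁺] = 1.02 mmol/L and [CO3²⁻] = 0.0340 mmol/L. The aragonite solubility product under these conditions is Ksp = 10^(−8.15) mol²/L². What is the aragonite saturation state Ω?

Ksp = 10^(−8.15) = 7.079×10^-9
Ω = [Ca²⁺][CO3²⁻]/Ksp = (1.02×10^-3)(0.0340×10^-3) / 7.079×10^-9 = 4.90

Ω = 4.90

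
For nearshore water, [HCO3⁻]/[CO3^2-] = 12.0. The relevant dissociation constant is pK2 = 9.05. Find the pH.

pH = 7.97

From K2 = [H⁺][CO3^2-]/[HCO3⁻]:  pH = pK2 − log₁₀([HCO3⁻]/[CO3^2-])
log₁₀(12.0) = +1.079
pH = 9.05 − (+1.079) = 7.97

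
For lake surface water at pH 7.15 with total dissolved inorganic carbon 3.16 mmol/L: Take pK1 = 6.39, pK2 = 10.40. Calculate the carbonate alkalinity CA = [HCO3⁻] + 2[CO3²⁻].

CA = [HCO3⁻] + 2[CO3²⁻] = (α₁ + 2α₂)·DIC
At pH 7.15: [H⁺]/K1 = 10^-0.76 = 0.17378, K2/[H⁺] = 10^-3.25 = 0.00056234
α₁ = 1/(1 + 0.17378 + 0.00056234) = 1/1.1743 = 0.8515; α₂ = α₁·K2/[H⁺] = 0.0004789
α₁ + 2α₂ = 0.8525
CA = 0.8525 × 3.16 = 2.69 mmol/L

CA = 2.69 mmol/L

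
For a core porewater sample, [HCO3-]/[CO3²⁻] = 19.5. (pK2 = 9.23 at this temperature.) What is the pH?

pH = 7.94

From K2 = [H⁺][CO3²⁻]/[HCO3-]:  pH = pK2 − log₁₀([HCO3-]/[CO3²⁻])
log₁₀(19.5) = +1.290
pH = 9.23 − (+1.290) = 7.94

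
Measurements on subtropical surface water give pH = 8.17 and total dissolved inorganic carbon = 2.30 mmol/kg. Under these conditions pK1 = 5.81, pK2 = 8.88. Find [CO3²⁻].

[CO3²⁻] = 0.374 mmol/kg

α₂ = 1 / (1 + [H⁺]/K2 + [H⁺]²/(K1K2)) = 1 / (1 + 10^+0.71 + 10^-1.65)
   = 1 / (1 + 5.1286 + 0.022387) = 1/6.1510 = 0.1626
[CO3²⁻] = α₂ × DIC = 0.1626 × 2.30 = 0.374 mmol/kg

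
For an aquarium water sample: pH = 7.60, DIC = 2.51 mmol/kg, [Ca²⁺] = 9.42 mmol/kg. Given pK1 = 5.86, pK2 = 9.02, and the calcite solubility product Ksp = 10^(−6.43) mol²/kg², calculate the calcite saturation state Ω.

Ω = 2.29

α₂ = 1 / (1 + [H⁺]/K2 + [H⁺]²/(K1K2)) = 1 / (1 + 10^+1.42 + 10^-0.32)
   = 1 / (1 + 26.303 + 0.47863) = 1/27.781 = 0.03600
[CO3²⁻] = α₂ × DIC = 0.03600 × 2.51 = 0.09035 mmol/kg
Ksp = 10^(−6.43) = 3.715×10^-7
Ω = [Ca²⁺][CO3²⁻]/Ksp = (9.42×10^-3)(9.035×10^-5) / 3.715×10^-7 = 2.29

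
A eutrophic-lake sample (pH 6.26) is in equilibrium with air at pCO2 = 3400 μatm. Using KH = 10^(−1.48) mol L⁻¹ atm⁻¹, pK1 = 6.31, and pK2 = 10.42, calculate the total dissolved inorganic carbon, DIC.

[CO2*] = KH · pCO2 = 10^(−1.48) × 3400×10^-6 = 1.126×10^-4 mol/L
α₀ = 1/(1 + K1/[H⁺] + K1K2/[H⁺]²) = 1/(1 + 10^-0.05 + 10^-4.21) = 0.5287
DIC = [CO2*]/α₀ = 1.126×10^-4 / 0.5287 = 0.213 mmol/L

DIC = 0.213 mmol/L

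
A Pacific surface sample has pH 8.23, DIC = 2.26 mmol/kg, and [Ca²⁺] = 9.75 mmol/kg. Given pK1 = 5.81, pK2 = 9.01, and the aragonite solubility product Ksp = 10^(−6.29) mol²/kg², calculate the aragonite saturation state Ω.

α₂ = 1 / (1 + [H⁺]/K2 + [H⁺]²/(K1K2)) = 1 / (1 + 10^+0.78 + 10^-1.64)
   = 1 / (1 + 6.0256 + 0.022909) = 1/7.0485 = 0.1419
[CO3²⁻] = α₂ × DIC = 0.1419 × 2.26 = 0.3206 mmol/kg
Ksp = 10^(−6.29) = 5.129×10^-7
Ω = [Ca²⁺][CO3²⁻]/Ksp = (9.75×10^-3)(3.206×10^-4) / 5.129×10^-7 = 6.10

Ω = 6.10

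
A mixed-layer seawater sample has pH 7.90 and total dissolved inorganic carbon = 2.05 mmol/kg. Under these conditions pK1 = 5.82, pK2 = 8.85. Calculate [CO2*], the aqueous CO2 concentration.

[CO2*] = 15.2 μmol/kg

α₀ = 1 / (1 + K1/[H⁺] + K1K2/[H⁺]²) = 1 / (1 + 10^+2.08 + 10^+1.13)
   = 1 / (1 + 120.23 + 13.490) = 1/134.72 = 0.007423
[CO2*] = α₀ × DIC = 0.007423 × 2.05 = 0.0152 mmol/kg = 15.2 μmol/kg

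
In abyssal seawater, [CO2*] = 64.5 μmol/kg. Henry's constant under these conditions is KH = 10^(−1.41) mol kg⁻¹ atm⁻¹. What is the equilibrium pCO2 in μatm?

pCO2 = 1660 μatm

KH = 10^(−1.41) = 3.890×10^-2 mol kg⁻¹ atm⁻¹
pCO2 = [CO2*]/KH = 64.5×10^-6 / 3.890×10^-2 = 1.66×10^-3 atm = 1660 μatm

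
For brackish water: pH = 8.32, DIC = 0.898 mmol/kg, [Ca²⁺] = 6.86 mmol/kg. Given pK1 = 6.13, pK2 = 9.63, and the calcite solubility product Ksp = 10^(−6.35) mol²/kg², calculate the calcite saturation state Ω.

Ω = 0.640

α₂ = 1 / (1 + [H⁺]/K2 + [H⁺]²/(K1K2)) = 1 / (1 + 10^+1.31 + 10^-0.88)
   = 1 / (1 + 20.417 + 0.13183) = 1/21.549 = 0.04641
[CO3²⁻] = α₂ × DIC = 0.04641 × 0.898 = 0.04167 mmol/kg
Ksp = 10^(−6.35) = 4.467×10^-7
Ω = [Ca²⁺][CO3²⁻]/Ksp = (6.86×10^-3)(4.167×10^-5) / 4.467×10^-7 = 0.640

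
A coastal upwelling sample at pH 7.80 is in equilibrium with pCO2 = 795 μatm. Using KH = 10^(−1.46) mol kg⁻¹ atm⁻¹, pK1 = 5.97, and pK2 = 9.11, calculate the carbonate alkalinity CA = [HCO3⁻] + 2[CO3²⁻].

[CO2*] = KH · pCO2 = 10^(−1.46) × 795×10^-6 = 2.757×10^-5 mol/kg
α₀ = 1/(1 + K1/[H⁺] + K1K2/[H⁺]²) = 1/(1 + 10^+1.83 + 10^+0.52) = 0.01390
DIC = [CO2*]/α₀ = 2.757×10^-5 / 0.01390 = 1.983 mmol/kg
CA = (α₁ + 2α₂)·DIC = (0.9401 + 2×0.04604) × 1.983 = 2.05 mmol/kg

CA = 2.05 mmol/kg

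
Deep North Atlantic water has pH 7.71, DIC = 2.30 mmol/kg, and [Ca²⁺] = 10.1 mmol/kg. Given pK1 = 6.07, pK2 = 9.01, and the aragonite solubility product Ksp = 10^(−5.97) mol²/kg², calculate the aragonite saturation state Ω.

Ω = 1.01

α₂ = 1 / (1 + [H⁺]/K2 + [H⁺]²/(K1K2)) = 1 / (1 + 10^+1.30 + 10^-0.34)
   = 1 / (1 + 19.953 + 0.45709) = 1/21.410 = 0.04671
[CO3²⁻] = α₂ × DIC = 0.04671 × 2.30 = 0.1074 mmol/kg
Ksp = 10^(−5.97) = 1.072×10^-6
Ω = [Ca²⁺][CO3²⁻]/Ksp = (10.1×10^-3)(1.074×10^-4) / 1.072×10^-6 = 1.01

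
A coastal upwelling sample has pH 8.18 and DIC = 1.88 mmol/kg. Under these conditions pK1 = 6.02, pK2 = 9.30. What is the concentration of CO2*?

[CO2*] = 12.0 μmol/kg

α₀ = 1 / (1 + K1/[H⁺] + K1K2/[H⁺]²) = 1 / (1 + 10^+2.16 + 10^+1.04)
   = 1 / (1 + 144.54 + 10.965) = 1/156.51 = 0.006389
[CO2*] = α₀ × DIC = 0.006389 × 1.88 = 0.0120 mmol/kg = 12.0 μmol/kg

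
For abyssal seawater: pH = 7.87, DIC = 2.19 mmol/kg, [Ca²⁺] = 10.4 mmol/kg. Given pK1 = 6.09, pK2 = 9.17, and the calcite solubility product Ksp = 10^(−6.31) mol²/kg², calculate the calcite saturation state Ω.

α₂ = 1 / (1 + [H⁺]/K2 + [H⁺]²/(K1K2)) = 1 / (1 + 10^+1.30 + 10^-0.48)
   = 1 / (1 + 19.953 + 0.33113) = 1/21.284 = 0.04698
[CO3²⁻] = α₂ × DIC = 0.04698 × 2.19 = 0.1029 mmol/kg
Ksp = 10^(−6.31) = 4.898×10^-7
Ω = [Ca²⁺][CO3²⁻]/Ksp = (10.4×10^-3)(1.029×10^-4) / 4.898×10^-7 = 2.18

Ω = 2.18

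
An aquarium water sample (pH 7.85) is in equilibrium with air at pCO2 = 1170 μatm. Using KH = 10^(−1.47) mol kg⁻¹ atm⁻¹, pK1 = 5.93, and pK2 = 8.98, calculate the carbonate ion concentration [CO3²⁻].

[CO3²⁻] = 0.244 mmol/kg

[CO2*] = KH · pCO2 = 10^(−1.47) × 1170×10^-6 = 3.964×10^-5 mol/kg
α₀ = 1/(1 + K1/[H⁺] + K1K2/[H⁺]²) = 1/(1 + 10^+1.92 + 10^+0.79) = 0.01107
DIC = [CO2*]/α₀ = 3.964×10^-5 / 0.01107 = 3.582 mmol/kg
[CO3²⁻] = α₂·DIC; α₂ = 0.06825, so [CO3²⁻] = 0.06825 × 3.582 = 0.244 mmol/kg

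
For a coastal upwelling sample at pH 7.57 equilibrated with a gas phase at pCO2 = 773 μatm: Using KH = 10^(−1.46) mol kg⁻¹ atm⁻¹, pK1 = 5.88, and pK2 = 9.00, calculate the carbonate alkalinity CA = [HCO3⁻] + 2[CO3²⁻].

[CO2*] = KH · pCO2 = 10^(−1.46) × 773×10^-6 = 2.680×10^-5 mol/kg
α₀ = 1/(1 + K1/[H⁺] + K1K2/[H⁺]²) = 1/(1 + 10^+1.69 + 10^+0.26) = 0.01931
DIC = [CO2*]/α₀ = 2.680×10^-5 / 0.01931 = 1.388 mmol/kg
CA = (α₁ + 2α₂)·DIC = (0.9456 + 2×0.03513) × 1.388 = 1.41 mmol/kg

CA = 1.41 mmol/kg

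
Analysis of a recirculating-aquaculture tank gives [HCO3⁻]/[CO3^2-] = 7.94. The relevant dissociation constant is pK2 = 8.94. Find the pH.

From K2 = [H⁺][CO3^2-]/[HCO3⁻]:  pH = pK2 − log₁₀([HCO3⁻]/[CO3^2-])
log₁₀(7.94) = +0.900
pH = 8.94 − (+0.900) = 8.04

pH = 8.04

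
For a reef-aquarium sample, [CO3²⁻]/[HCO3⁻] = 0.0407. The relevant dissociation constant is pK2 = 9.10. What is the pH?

From K2 = [H⁺][CO3²⁻]/[HCO3⁻]:  pH = pK2 + log₁₀([CO3²⁻]/[HCO3⁻])
log₁₀(0.0407) = -1.390
pH = 9.10 + (-1.390) = 7.71

pH = 7.71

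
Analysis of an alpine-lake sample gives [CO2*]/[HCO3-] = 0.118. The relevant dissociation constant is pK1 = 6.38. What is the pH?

pH = 7.31

From K1 = [H⁺][HCO3-]/[CO2*]:  pH = pK1 − log₁₀([CO2*]/[HCO3-])
log₁₀(0.118) = -0.928
pH = 6.38 − (-0.928) = 7.31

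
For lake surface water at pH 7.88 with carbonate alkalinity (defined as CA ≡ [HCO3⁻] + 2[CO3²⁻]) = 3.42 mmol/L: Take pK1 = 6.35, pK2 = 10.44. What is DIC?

CA = [HCO3⁻] + 2[CO3²⁻] = (α₁ + 2α₂)·DIC
At pH 7.88: [H⁺]/K1 = 10^-1.53 = 0.029512, K2/[H⁺] = 10^-2.56 = 0.0027542
α₁ = 1/(1 + 0.029512 + 0.0027542) = 1/1.0323 = 0.9687; α₂ = α₁·K2/[H⁺] = 0.002668
α₁ + 2α₂ = 0.9741
DIC = CA / (α₁ + 2α₂) = 3.42 / 0.9741 = 3.51 mmol/L

DIC = 3.51 mmol/L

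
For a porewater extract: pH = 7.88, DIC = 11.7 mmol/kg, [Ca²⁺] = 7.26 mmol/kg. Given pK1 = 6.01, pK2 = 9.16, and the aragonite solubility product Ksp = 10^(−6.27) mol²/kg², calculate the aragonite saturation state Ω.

α₂ = 1 / (1 + [H⁺]/K2 + [H⁺]²/(K1K2)) = 1 / (1 + 10^+1.28 + 10^-0.59)
   = 1 / (1 + 19.055 + 0.25704) = 1/20.312 = 0.04923
[CO3²⁻] = α₂ × DIC = 0.04923 × 11.7 = 0.5760 mmol/kg
Ksp = 10^(−6.27) = 5.370×10^-7
Ω = [Ca²⁺][CO3²⁻]/Ksp = (7.26×10^-3)(5.760×10^-4) / 5.370×10^-7 = 7.79

Ω = 7.79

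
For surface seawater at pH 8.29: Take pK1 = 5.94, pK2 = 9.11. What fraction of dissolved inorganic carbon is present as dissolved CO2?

α₀ = 0.00386

α₀ = 1 / (1 + K1/[H⁺] + K1K2/[H⁺]²) = 1 / (1 + 10^+2.35 + 10^+1.53)
   = 1 / (1 + 223.87 + 33.884) = 1/258.76 = 0.003865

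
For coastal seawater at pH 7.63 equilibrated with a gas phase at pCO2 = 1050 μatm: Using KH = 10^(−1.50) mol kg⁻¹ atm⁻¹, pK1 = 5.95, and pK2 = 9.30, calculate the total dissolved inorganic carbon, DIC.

DIC = 1.66 mmol/kg

[CO2*] = KH · pCO2 = 10^(−1.50) × 1050×10^-6 = 3.320×10^-5 mol/kg
α₀ = 1/(1 + K1/[H⁺] + K1K2/[H⁺]²) = 1/(1 + 10^+1.68 + 10^+0.01) = 0.02005
DIC = [CO2*]/α₀ = 3.320×10^-5 / 0.02005 = 1.66 mmol/kg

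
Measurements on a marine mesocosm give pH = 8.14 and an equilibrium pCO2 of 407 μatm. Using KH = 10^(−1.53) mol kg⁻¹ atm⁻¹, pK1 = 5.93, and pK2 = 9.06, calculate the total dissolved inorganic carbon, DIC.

[CO2*] = KH · pCO2 = 10^(−1.53) × 407×10^-6 = 1.201×10^-5 mol/kg
α₀ = 1/(1 + K1/[H⁺] + K1K2/[H⁺]²) = 1/(1 + 10^+2.21 + 10^+1.29) = 0.005474
DIC = [CO2*]/α₀ = 1.201×10^-5 / 0.005474 = 2.19 mmol/kg

DIC = 2.19 mmol/kg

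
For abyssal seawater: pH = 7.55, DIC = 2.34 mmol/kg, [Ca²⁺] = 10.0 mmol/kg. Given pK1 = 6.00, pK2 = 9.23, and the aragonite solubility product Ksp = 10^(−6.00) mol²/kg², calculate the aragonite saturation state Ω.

Ω = 0.466

α₂ = 1 / (1 + [H⁺]/K2 + [H⁺]²/(K1K2)) = 1 / (1 + 10^+1.68 + 10^+0.13)
   = 1 / (1 + 47.863 + 1.3490) = 1/50.212 = 0.01992
[CO3²⁻] = α₂ × DIC = 0.01992 × 2.34 = 0.04660 mmol/kg
Ksp = 10^(−6.00) = 1.000×10^-6
Ω = [Ca²⁺][CO3²⁻]/Ksp = (10.0×10^-3)(4.660×10^-5) / 1.000×10^-6 = 0.466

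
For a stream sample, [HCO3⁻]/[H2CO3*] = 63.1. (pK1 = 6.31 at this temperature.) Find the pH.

pH = 8.11

From K1 = [H⁺][HCO3⁻]/[H2CO3*]:  pH = pK1 + log₁₀([HCO3⁻]/[H2CO3*])
log₁₀(63.1) = +1.800
pH = 6.31 + (+1.800) = 8.11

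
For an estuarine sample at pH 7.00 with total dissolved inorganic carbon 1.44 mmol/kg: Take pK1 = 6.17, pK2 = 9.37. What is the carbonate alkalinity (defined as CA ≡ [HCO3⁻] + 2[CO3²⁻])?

CA = [HCO3⁻] + 2[CO3²⁻] = (α₁ + 2α₂)·DIC
At pH 7.00: [H⁺]/K1 = 10^-0.83 = 0.14791, K2/[H⁺] = 10^-2.37 = 0.0042658
α₁ = 1/(1 + 0.14791 + 0.0042658) = 1/1.1522 = 0.8679; α₂ = α₁·K2/[H⁺] = 0.003702
α₁ + 2α₂ = 0.8753
CA = 0.8753 × 1.44 = 1.26 mmol/kg

CA = 1.26 mmol/kg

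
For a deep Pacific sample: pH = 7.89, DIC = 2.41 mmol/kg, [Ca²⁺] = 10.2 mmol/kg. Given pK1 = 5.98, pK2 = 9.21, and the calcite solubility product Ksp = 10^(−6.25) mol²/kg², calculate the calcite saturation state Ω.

α₂ = 1 / (1 + [H⁺]/K2 + [H⁺]²/(K1K2)) = 1 / (1 + 10^+1.32 + 10^-0.59)
   = 1 / (1 + 20.893 + 0.25704) = 1/22.150 = 0.04515
[CO3²⁻] = α₂ × DIC = 0.04515 × 2.41 = 0.1088 mmol/kg
Ksp = 10^(−6.25) = 5.623×10^-7
Ω = [Ca²⁺][CO3²⁻]/Ksp = (10.2×10^-3)(1.088×10^-4) / 5.623×10^-7 = 1.97

Ω = 1.97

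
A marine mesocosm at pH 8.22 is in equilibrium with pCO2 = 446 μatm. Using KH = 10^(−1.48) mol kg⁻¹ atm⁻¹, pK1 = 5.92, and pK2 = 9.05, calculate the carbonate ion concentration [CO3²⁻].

[CO3²⁻] = 0.436 mmol/kg

[CO2*] = KH · pCO2 = 10^(−1.48) × 446×10^-6 = 1.477×10^-5 mol/kg
α₀ = 1/(1 + K1/[H⁺] + K1K2/[H⁺]²) = 1/(1 + 10^+2.30 + 10^+1.47) = 0.004347
DIC = [CO2*]/α₀ = 1.477×10^-5 / 0.004347 = 3.397 mmol/kg
[CO3²⁻] = α₂·DIC; α₂ = 0.1283, so [CO3²⁻] = 0.1283 × 3.397 = 0.436 mmol/kg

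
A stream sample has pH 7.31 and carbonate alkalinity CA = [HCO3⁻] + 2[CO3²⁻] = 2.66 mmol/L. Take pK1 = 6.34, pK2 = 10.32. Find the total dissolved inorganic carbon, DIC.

CA = [HCO3⁻] + 2[CO3²⁻] = (α₁ + 2α₂)·DIC
At pH 7.31: [H⁺]/K1 = 10^-0.97 = 0.10715, K2/[H⁺] = 10^-3.01 = 0.00097724
α₁ = 1/(1 + 0.10715 + 0.00097724) = 1/1.1081 = 0.9024; α₂ = α₁·K2/[H⁺] = 0.0008819
α₁ + 2α₂ = 0.9042
DIC = CA / (α₁ + 2α₂) = 2.66 / 0.9042 = 2.94 mmol/L

DIC = 2.94 mmol/L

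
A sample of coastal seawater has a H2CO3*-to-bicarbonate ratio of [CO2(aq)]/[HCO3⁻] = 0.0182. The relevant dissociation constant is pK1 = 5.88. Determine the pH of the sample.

From K1 = [H⁺][HCO3⁻]/[CO2(aq)]:  pH = pK1 − log₁₀([CO2(aq)]/[HCO3⁻])
log₁₀(0.0182) = -1.740
pH = 5.88 − (-1.740) = 7.62

pH = 7.62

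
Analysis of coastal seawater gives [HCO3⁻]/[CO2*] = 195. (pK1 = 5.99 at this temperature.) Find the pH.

pH = 8.28

From K1 = [H⁺][HCO3⁻]/[CO2*]:  pH = pK1 + log₁₀([HCO3⁻]/[CO2*])
log₁₀(195) = +2.290
pH = 5.99 + (+2.290) = 8.28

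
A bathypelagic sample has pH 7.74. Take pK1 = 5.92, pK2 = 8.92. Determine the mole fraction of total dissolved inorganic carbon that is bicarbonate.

α₁ = 0.925

α₁ = 1 / (1 + [H⁺]/K1 + K2/[H⁺]) = 1 / (1 + 10^-1.82 + 10^-1.18)
   = 1 / (1 + 0.015136 + 0.066069) = 1/1.0812 = 0.9249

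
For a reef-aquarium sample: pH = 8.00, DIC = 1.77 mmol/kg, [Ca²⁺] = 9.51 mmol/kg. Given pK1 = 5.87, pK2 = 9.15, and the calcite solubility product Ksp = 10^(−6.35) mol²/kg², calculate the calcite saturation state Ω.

Ω = 2.47

α₂ = 1 / (1 + [H⁺]/K2 + [H⁺]²/(K1K2)) = 1 / (1 + 10^+1.15 + 10^-0.98)
   = 1 / (1 + 14.125 + 0.10471) = 1/15.230 = 0.06566
[CO3²⁻] = α₂ × DIC = 0.06566 × 1.77 = 0.1162 mmol/kg
Ksp = 10^(−6.35) = 4.467×10^-7
Ω = [Ca²⁺][CO3²⁻]/Ksp = (9.51×10^-3)(1.162×10^-4) / 4.467×10^-7 = 2.47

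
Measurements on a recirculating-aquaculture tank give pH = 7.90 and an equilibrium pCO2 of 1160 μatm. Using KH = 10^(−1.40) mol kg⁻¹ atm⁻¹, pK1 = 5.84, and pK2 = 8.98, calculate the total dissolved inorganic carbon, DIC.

[CO2*] = KH · pCO2 = 10^(−1.40) × 1160×10^-6 = 4.618×10^-5 mol/kg
α₀ = 1/(1 + K1/[H⁺] + K1K2/[H⁺]²) = 1/(1 + 10^+2.06 + 10^+0.98) = 0.007977
DIC = [CO2*]/α₀ = 4.618×10^-5 / 0.007977 = 5.79 mmol/kg

DIC = 5.79 mmol/kg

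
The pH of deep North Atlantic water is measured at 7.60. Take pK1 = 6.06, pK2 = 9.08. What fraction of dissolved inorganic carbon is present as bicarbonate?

α₁ = 0.942

α₁ = 1 / (1 + [H⁺]/K1 + K2/[H⁺]) = 1 / (1 + 10^-1.54 + 10^-1.48)
   = 1 / (1 + 0.028840 + 0.033113) = 1/1.0620 = 0.9417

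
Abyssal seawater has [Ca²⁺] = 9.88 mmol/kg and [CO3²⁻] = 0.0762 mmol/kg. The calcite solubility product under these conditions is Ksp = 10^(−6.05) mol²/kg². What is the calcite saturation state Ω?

Ksp = 10^(−6.05) = 8.913×10^-7
Ω = [Ca²⁺][CO3²⁻]/Ksp = (9.88×10^-3)(0.0762×10^-3) / 8.913×10^-7 = 0.845

Ω = 0.845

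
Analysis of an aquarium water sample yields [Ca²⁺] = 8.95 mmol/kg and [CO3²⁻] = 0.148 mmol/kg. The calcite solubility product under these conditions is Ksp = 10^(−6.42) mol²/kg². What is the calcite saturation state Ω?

Ω = 3.48

Ksp = 10^(−6.42) = 3.802×10^-7
Ω = [Ca²⁺][CO3²⁻]/Ksp = (8.95×10^-3)(0.148×10^-3) / 3.802×10^-7 = 3.48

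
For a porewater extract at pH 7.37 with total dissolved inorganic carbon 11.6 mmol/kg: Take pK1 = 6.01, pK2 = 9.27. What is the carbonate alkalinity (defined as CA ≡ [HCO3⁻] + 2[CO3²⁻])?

CA = [HCO3⁻] + 2[CO3²⁻] = (α₁ + 2α₂)·DIC
At pH 7.37: [H⁺]/K1 = 10^-1.36 = 0.043652, K2/[H⁺] = 10^-1.90 = 0.012589
α₁ = 1/(1 + 0.043652 + 0.012589) = 1/1.0562 = 0.9468; α₂ = α₁·K2/[H⁺] = 0.01192
α₁ + 2α₂ = 0.9706
CA = 0.9706 × 11.6 = 11.3 mmol/kg

CA = 11.3 mmol/kg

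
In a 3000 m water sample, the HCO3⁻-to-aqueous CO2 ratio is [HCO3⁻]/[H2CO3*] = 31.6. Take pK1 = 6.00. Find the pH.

From K1 = [H⁺][HCO3⁻]/[H2CO3*]:  pH = pK1 + log₁₀([HCO3⁻]/[H2CO3*])
log₁₀(31.6) = +1.500
pH = 6.00 + (+1.500) = 7.50

pH = 7.50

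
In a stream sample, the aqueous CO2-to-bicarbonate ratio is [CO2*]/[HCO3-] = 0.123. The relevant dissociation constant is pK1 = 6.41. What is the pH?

From K1 = [H⁺][HCO3-]/[CO2*]:  pH = pK1 − log₁₀([CO2*]/[HCO3-])
log₁₀(0.123) = -0.910
pH = 6.41 − (-0.910) = 7.32

pH = 7.32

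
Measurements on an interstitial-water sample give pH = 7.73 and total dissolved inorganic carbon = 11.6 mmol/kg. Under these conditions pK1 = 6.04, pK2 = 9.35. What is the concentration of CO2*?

[CO2*] = 0.227 mmol/kg

α₀ = 1 / (1 + K1/[H⁺] + K1K2/[H⁺]²) = 1 / (1 + 10^+1.69 + 10^+0.07)
   = 1 / (1 + 48.978 + 1.1749) = 1/51.153 = 0.01955
[CO2*] = α₀ × DIC = 0.01955 × 11.6 = 0.227 mmol/kg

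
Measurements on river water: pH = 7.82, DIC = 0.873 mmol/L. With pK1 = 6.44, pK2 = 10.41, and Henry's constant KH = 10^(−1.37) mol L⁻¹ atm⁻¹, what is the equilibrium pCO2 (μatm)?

α₀ = 1 / (1 + K1/[H⁺] + K1K2/[H⁺]²) = 1 / (1 + 10^+1.38 + 10^-1.21)
   = 1 / (1 + 23.988 + 0.061660) = 1/25.050 = 0.03992
[CO2*] = α₀ × DIC = 0.03992 × 0.873 = 0.03485 mmol/L
pCO2 = [CO2*]/KH = 3.485×10^-5 / 4.266×10^-2 = 817 μatm

pCO2 = 817 μatm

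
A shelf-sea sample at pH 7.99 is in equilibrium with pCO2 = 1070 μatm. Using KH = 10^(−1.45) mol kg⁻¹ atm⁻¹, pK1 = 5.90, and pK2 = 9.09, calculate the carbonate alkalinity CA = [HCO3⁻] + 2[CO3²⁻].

CA = 5.41 mmol/kg

[CO2*] = KH · pCO2 = 10^(−1.45) × 1070×10^-6 = 3.797×10^-5 mol/kg
α₀ = 1/(1 + K1/[H⁺] + K1K2/[H⁺]²) = 1/(1 + 10^+2.09 + 10^+0.99) = 0.007474
DIC = [CO2*]/α₀ = 3.797×10^-5 / 0.007474 = 5.080 mmol/kg
CA = (α₁ + 2α₂)·DIC = (0.9195 + 2×0.07304) × 5.080 = 5.41 mmol/kg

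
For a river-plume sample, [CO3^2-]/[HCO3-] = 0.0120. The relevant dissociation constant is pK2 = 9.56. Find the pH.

From K2 = [H⁺][CO3^2-]/[HCO3-]:  pH = pK2 + log₁₀([CO3^2-]/[HCO3-])
log₁₀(0.0120) = -1.921
pH = 9.56 + (-1.921) = 7.64

pH = 7.64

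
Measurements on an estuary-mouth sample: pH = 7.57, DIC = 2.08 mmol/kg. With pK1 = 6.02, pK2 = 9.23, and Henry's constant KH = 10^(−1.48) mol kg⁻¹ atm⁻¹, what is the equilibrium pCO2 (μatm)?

α₀ = 1 / (1 + K1/[H⁺] + K1K2/[H⁺]²) = 1 / (1 + 10^+1.55 + 10^-0.11)
   = 1 / (1 + 35.481 + 0.77625) = 1/37.258 = 0.02684
[CO2*] = α₀ × DIC = 0.02684 × 2.08 = 0.05583 mmol/kg
pCO2 = [CO2*]/KH = 5.583×10^-5 / 3.311×10^-2 = 1690 μatm

pCO2 = 1690 μatm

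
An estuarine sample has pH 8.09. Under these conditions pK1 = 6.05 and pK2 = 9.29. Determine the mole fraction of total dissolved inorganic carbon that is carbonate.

α₂ = 0.0588

α₂ = 1 / (1 + [H⁺]/K2 + [H⁺]²/(K1K2)) = 1 / (1 + 10^+1.20 + 10^-0.84)
   = 1 / (1 + 15.849 + 0.14454) = 1/16.993 = 0.05885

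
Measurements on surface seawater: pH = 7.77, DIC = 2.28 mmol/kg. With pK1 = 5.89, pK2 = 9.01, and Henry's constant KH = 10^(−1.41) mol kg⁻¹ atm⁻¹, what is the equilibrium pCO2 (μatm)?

α₀ = 1 / (1 + K1/[H⁺] + K1K2/[H⁺]²) = 1 / (1 + 10^+1.88 + 10^+0.64)
   = 1 / (1 + 75.858 + 4.3652) = 1/81.223 = 0.01231
[CO2*] = α₀ × DIC = 0.01231 × 2.28 = 0.02807 mmol/kg
pCO2 = [CO2*]/KH = 2.807×10^-5 / 3.890×10^-2 = 722 μatm

pCO2 = 722 μatm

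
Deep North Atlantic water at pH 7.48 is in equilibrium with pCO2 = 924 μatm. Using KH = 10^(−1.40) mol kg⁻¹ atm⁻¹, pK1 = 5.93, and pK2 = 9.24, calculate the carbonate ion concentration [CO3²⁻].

[CO3²⁻] = 0.0227 mmol/kg

[CO2*] = KH · pCO2 = 10^(−1.40) × 924×10^-6 = 3.679×10^-5 mol/kg
α₀ = 1/(1 + K1/[H⁺] + K1K2/[H⁺]²) = 1/(1 + 10^+1.55 + 10^-0.21) = 0.02696
DIC = [CO2*]/α₀ = 3.679×10^-5 / 0.02696 = 1.365 mmol/kg
[CO3²⁻] = α₂·DIC; α₂ = 0.01662, so [CO3²⁻] = 0.01662 × 1.365 = 0.0227 mmol/kg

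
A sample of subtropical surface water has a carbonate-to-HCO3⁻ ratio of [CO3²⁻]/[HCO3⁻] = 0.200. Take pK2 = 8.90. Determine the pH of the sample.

From K2 = [H⁺][CO3²⁻]/[HCO3⁻]:  pH = pK2 + log₁₀([CO3²⁻]/[HCO3⁻])
log₁₀(0.200) = -0.699
pH = 8.90 + (-0.699) = 8.20

pH = 8.20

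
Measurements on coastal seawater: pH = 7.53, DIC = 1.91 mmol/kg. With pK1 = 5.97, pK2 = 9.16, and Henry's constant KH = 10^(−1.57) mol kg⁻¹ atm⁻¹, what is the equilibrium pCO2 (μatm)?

α₀ = 1 / (1 + K1/[H⁺] + K1K2/[H⁺]²) = 1 / (1 + 10^+1.56 + 10^-0.07)
   = 1 / (1 + 36.308 + 0.85114) = 1/38.159 = 0.02621
[CO2*] = α₀ × DIC = 0.02621 × 1.91 = 0.05005 mmol/kg
pCO2 = [CO2*]/KH = 5.005×10^-5 / 2.692×10^-2 = 1860 μatm

pCO2 = 1860 μatm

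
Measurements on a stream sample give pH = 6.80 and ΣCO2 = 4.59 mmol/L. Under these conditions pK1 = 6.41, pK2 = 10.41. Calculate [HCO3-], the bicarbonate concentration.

[HCO3⁻] = 3.26 mmol/L

α₁ = 1 / (1 + [H⁺]/K1 + K2/[H⁺]) = 1 / (1 + 10^-0.39 + 10^-3.61)
   = 1 / (1 + 0.40738 + 0.00024547) = 1/1.4076 = 0.7104
[HCO3⁻] = α₁ × DIC = 0.7104 × 4.59 = 3.26 mmol/L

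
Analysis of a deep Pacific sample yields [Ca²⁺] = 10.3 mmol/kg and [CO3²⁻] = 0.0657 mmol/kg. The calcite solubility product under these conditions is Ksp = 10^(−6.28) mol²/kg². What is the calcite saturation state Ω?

Ω = 1.29

Ksp = 10^(−6.28) = 5.248×10^-7
Ω = [Ca²⁺][CO3²⁻]/Ksp = (10.3×10^-3)(0.0657×10^-3) / 5.248×10^-7 = 1.29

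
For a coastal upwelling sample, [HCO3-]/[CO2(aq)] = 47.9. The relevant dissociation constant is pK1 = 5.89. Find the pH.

pH = 7.57

From K1 = [H⁺][HCO3-]/[CO2(aq)]:  pH = pK1 + log₁₀([HCO3-]/[CO2(aq)])
log₁₀(47.9) = +1.680
pH = 5.89 + (+1.680) = 7.57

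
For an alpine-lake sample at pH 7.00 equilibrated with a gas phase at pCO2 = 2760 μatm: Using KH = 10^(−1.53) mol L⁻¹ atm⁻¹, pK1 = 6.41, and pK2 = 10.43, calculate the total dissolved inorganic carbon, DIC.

DIC = 0.398 mmol/L

[CO2*] = KH · pCO2 = 10^(−1.53) × 2760×10^-6 = 8.145×10^-5 mol/L
α₀ = 1/(1 + K1/[H⁺] + K1K2/[H⁺]²) = 1/(1 + 10^+0.59 + 10^-2.84) = 0.2044
DIC = [CO2*]/α₀ = 8.145×10^-5 / 0.2044 = 0.398 mmol/L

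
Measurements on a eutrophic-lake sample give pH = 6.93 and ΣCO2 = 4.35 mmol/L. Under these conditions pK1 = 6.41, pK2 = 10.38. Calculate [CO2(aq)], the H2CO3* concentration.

[CO2*] = 1.01 mmol/L

α₀ = 1 / (1 + K1/[H⁺] + K1K2/[H⁺]²) = 1 / (1 + 10^+0.52 + 10^-2.93)
   = 1 / (1 + 3.3113 + 0.0011749) = 1/4.3125 = 0.2319
[CO2*] = α₀ × DIC = 0.2319 × 4.35 = 1.01 mmol/L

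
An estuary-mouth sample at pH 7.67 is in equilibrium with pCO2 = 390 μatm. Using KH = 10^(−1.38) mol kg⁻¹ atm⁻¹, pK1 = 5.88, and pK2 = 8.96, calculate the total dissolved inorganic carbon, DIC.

[CO2*] = KH · pCO2 = 10^(−1.38) × 390×10^-6 = 1.626×10^-5 mol/kg
α₀ = 1/(1 + K1/[H⁺] + K1K2/[H⁺]²) = 1/(1 + 10^+1.79 + 10^+0.50) = 0.01519
DIC = [CO2*]/α₀ = 1.626×10^-5 / 0.01519 = 1.07 mmol/kg

DIC = 1.07 mmol/kg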